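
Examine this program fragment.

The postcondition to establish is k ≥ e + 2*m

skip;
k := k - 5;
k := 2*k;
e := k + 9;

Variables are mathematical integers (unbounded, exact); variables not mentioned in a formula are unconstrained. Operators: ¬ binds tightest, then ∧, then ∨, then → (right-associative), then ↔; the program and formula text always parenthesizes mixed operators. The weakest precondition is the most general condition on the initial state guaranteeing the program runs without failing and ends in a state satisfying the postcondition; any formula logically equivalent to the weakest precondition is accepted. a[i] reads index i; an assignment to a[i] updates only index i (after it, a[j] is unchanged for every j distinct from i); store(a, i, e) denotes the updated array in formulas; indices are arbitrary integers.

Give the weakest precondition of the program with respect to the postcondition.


Working backward. After the program, k ≥ e + 2*m must hold.
Before e := k + 9: 2*m ≤ -9
Before k := 2*k: 2*m ≤ -9
Before k := k - 5: 2*m ≤ -9
Before skip: 2*m ≤ -9
Answer: WP = 2*m ≤ -9


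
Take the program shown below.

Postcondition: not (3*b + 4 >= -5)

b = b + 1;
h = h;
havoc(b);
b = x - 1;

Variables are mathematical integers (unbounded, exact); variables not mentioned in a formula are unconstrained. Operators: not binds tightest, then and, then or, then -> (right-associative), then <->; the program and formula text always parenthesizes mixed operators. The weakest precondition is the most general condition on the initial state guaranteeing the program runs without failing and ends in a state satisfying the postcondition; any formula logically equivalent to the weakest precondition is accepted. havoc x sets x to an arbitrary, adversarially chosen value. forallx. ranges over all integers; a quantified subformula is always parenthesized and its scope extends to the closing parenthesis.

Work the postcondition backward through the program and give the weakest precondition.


Working backward. After the program, the postcondition not (3*b + 4 >= -5) must hold; in canonical form it is not (3*b >= -9).
Before b := x - 1: not (3*x >= -6)
Before havoc b: not (3*x >= -6)
Before h := h: not (3*x >= -6)
Before b := b + 1: not (3*x >= -6)
Answer: WP = not (3*x >= -6)


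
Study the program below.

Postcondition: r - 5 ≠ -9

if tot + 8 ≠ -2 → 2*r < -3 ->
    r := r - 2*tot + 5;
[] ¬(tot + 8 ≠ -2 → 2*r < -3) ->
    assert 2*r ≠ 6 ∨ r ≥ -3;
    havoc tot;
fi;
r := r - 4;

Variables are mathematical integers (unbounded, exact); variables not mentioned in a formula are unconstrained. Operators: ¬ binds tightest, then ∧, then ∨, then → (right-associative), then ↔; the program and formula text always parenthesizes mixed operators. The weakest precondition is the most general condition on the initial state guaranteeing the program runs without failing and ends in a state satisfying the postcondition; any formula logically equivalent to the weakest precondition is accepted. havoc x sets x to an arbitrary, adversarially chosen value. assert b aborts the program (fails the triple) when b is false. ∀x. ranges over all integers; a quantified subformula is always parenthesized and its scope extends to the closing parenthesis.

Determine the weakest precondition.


Working backward. After the program, the postcondition r - 5 ≠ -9 must hold; in canonical form it is r ≠ -4.
Before r := r - 4: r ≠ 0
Then branch requires r ≠ 2*tot - 5; else branch requires (2*r ≠ 6 ∨ r ≥ -3) ∧ r ≠ 0.
Before the if: ((tot ≠ -10 → 2*r < -3) → r ≠ 2*tot - 5) ∧ ((¬(tot ≠ -10 → 2*r < -3)) → ((2*r ≠ 6 ∨ r ≥ -3) ∧ r ≠ 0))
Answer: WP = ((tot ≠ -10 → 2*r < -3) → r ≠ 2*tot - 5) ∧ ((¬(tot ≠ -10 → 2*r < -3)) → ((2*r ≠ 6 ∨ r ≥ -3) ∧ r ≠ 0))


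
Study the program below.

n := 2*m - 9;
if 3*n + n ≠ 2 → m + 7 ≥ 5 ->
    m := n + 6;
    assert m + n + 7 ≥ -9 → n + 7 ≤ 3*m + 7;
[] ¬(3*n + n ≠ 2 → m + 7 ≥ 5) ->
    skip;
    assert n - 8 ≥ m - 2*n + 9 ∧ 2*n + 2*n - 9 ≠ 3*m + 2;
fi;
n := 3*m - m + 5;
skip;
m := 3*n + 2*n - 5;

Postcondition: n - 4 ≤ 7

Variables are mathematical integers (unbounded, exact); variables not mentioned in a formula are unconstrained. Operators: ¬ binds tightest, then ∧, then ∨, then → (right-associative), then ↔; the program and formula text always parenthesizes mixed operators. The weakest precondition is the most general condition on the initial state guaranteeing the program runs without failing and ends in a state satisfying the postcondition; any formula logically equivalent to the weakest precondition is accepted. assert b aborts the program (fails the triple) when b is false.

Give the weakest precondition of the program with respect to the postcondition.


Working backward. After the program, the postcondition n - 4 ≤ 7 must hold; in canonical form it is n ≤ 11.
Before m := 3*n + 2*n - 5: n ≤ 11
Before skip: n ≤ 11
Before n := 3*m - m + 5: 2*m ≤ 6
Then branch requires (2*n ≥ -22 → 2*n ≥ -18) ∧ 2*n ≤ -6; else branch requires 3*n ≥ m + 17 ∧ 4*n ≠ 3*m + 11 ∧ 2*m ≤ 6.
Before the if: ((4*n ≠ 2 → m ≥ -2) → ((2*n ≥ -22 → 2*n ≥ -18) ∧ 2*n ≤ -6)) ∧ ((¬(4*n ≠ 2 → m ≥ -2)) → (3*n ≥ m + 17 ∧ 4*n ≠ 3*m + 11 ∧ 2*m ≤ 6))
Before n := 2*m - 9: ((8*m ≠ 38 → m ≥ -2) → ((4*m ≥ -4 → 4*m ≥ 0) ∧ 4*m ≤ 12)) ∧ ((¬(8*m ≠ 38 → m ≥ -2)) → (5*m ≥ 44 ∧ 5*m ≠ 47 ∧ 2*m ≤ 6))
Answer: WP = ((8*m ≠ 38 → m ≥ -2) → ((4*m ≥ -4 → 4*m ≥ 0) ∧ 4*m ≤ 12)) ∧ ((¬(8*m ≠ 38 → m ≥ -2)) → (5*m ≥ 44 ∧ 5*m ≠ 47 ∧ 2*m ≤ 6))


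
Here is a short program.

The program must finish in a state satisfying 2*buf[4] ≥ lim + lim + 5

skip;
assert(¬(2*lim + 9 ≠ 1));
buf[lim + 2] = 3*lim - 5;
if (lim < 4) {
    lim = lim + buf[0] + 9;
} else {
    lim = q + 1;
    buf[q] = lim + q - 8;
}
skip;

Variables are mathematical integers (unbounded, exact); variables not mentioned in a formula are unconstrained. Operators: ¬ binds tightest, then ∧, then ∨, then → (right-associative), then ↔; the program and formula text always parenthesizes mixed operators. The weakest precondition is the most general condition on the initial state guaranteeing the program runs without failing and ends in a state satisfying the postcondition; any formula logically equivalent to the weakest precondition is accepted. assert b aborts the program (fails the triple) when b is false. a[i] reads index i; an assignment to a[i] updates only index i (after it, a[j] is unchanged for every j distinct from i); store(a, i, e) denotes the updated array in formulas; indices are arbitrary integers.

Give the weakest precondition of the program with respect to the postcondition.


Working backward. After the program, the postcondition 2*buf[4] ≥ lim + lim + 5 must hold; in canonical form it is 2*buf[4] ≥ 2*lim + 5.
Before skip: 2*buf[4] ≥ 2*lim + 5
Then branch requires 2*buf[4] ≥ 2*buf[0] + 2*lim + 23; else branch requires 2*store(buf, q, 2*q - 7)[4] ≥ 2*q + 7.
Before the if: (lim < 4 → 2*buf[4] ≥ 2*buf[0] + 2*lim + 23) ∧ ((¬(lim < 4)) → 2*store(buf, q, 2*q - 7)[4] ≥ 2*q + 7)
Before buf[lim + 2] := 3*lim - 5: (lim < 4 → 2*store(buf, lim + 2, 3*lim - 5)[4] ≥ 2*store(buf, lim + 2, 3*lim - 5)[0] + 2*lim + 23) ∧ ((¬(lim < 4)) → 2*store(store(buf, lim + 2, 3*lim - 5), q, 2*q - 7)[4] ≥ 2*q + 7)
Before assert ¬(2*lim + 9 ≠ 1): (¬(2*lim ≠ -8)) ∧ (lim < 4 → 2*store(buf, lim + 2, 3*lim - 5)[4] ≥ 2*store(buf, lim + 2, 3*lim - 5)[0] + 2*lim + 23) ∧ ((¬(lim < 4)) → 2*store(store(buf, lim + 2, 3*lim - 5), q, 2*q - 7)[4] ≥ 2*q + 7)
Before skip: (¬(2*lim ≠ -8)) ∧ (lim < 4 → 2*store(buf, lim + 2, 3*lim - 5)[4] ≥ 2*store(buf, lim + 2, 3*lim - 5)[0] + 2*lim + 23) ∧ ((¬(lim < 4)) → 2*store(store(buf, lim + 2, 3*lim - 5), q, 2*q - 7)[4] ≥ 2*q + 7)
Answer: WP = (¬(2*lim ≠ -8)) ∧ (lim < 4 → 2*store(buf, lim + 2, 3*lim - 5)[4] ≥ 2*store(buf, lim + 2, 3*lim - 5)[0] + 2*lim + 23) ∧ ((¬(lim < 4)) → 2*store(store(buf, lim + 2, 3*lim - 5), q, 2*q - 7)[4] ≥ 2*q + 7)


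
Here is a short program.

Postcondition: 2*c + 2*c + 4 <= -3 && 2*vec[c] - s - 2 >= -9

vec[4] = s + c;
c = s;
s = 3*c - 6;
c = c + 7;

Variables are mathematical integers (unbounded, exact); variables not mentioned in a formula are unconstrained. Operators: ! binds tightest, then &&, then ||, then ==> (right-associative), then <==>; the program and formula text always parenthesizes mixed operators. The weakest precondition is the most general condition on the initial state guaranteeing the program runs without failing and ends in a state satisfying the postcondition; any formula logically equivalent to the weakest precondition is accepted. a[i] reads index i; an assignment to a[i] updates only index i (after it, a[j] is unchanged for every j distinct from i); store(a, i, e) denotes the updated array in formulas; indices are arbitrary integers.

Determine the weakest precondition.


Working backward. After the program, the postcondition 2*c + 2*c + 4 <= -3 && 2*vec[c] - s - 2 >= -9 must hold; in canonical form it is 4*c <= -7 && 2*vec[c] >= s - 7.
Before c := c + 7: 4*c <= -35 && 2*vec[c + 7] >= s - 7
Before s := 3*c - 6: 4*c <= -35 && 2*vec[c + 7] >= 3*c - 13
Before c := s: 4*s <= -35 && 2*vec[s + 7] >= 3*s - 13
Before vec[4] := s + c: 4*s <= -35 && 2*store(vec, 4, c + s)[s + 7] >= 3*s - 13
Answer: WP = 4*s <= -35 && 2*store(vec, 4, c + s)[s + 7] >= 3*s - 13


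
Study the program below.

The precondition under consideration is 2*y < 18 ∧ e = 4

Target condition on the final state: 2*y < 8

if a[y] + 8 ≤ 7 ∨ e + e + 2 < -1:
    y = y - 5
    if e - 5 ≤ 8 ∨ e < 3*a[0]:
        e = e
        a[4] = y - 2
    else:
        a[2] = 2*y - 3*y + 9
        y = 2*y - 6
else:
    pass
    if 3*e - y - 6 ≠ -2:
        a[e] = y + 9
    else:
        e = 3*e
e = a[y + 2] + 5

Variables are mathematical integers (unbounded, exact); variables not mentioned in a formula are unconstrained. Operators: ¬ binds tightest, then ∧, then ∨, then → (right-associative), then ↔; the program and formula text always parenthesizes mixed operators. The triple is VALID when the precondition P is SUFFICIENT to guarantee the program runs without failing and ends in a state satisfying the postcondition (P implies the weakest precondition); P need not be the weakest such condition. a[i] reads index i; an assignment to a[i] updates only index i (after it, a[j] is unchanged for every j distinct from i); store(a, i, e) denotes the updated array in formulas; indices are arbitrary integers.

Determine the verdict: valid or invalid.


Working backward. After the program, 2*y < 8 must hold.
Before e := a[y + 2] + 5: 2*y < 8
Then branch requires ((e ≤ 13 ∨ e < 3*a[0]) → 2*y < 18) ∧ ((¬(e ≤ 13 ∨ e < 3*a[0])) → 4*y < 40); else branch requires (3*e ≠ y + 4 → 2*y < 8) ∧ ((¬(3*e ≠ y + 4)) → 2*y < 8).
Before the if: ((a[y] ≤ -1 ∨ 2*e < -3) → (((e ≤ 13 ∨ e < 3*a[0]) → 2*y < 18) ∧ ((¬(e ≤ 13 ∨ e < 3*a[0])) → 4*y < 40))) ∧ ((¬(a[y] ≤ -1 ∨ 2*e < -3)) → ((3*e ≠ y + 4 → 2*y < 8) ∧ ((¬(3*e ≠ y + 4)) → 2*y < 8)))
The weakest precondition is ((a[y] ≤ -1 ∨ 2*e < -3) → (((e ≤ 13 ∨ e < 3*a[0]) → 2*y < 18) ∧ ((¬(e ≤ 13 ∨ e < 3*a[0])) → 4*y < 40))) ∧ ((¬(a[y] ≤ -1 ∨ 2*e < -3)) → ((3*e ≠ y + 4 → 2*y < 8) ∧ ((¬(3*e ≠ y + 4)) → 2*y < 8))).
Check whether 2*y < 18 ∧ e = 4 implies it.
Countermodel: at the initial state a = {[0] = 0, [4] = 0, elsewhere 0}, e = 4, y = 4, the precondition holds but the weakest precondition fails.
Answer: invalid


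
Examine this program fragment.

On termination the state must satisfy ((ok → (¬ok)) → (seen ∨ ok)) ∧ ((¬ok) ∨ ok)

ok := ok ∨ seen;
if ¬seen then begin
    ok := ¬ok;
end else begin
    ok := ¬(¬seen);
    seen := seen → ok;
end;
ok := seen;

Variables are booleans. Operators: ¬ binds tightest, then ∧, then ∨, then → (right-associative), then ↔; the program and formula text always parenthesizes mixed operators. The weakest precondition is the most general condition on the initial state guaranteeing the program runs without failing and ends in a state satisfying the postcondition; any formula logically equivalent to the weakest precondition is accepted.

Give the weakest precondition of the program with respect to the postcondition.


Working backward. After the program, the postcondition ((ok → (¬ok)) → (seen ∨ ok)) ∧ ((¬ok) ∨ ok) must hold; in canonical form it is (ok → (¬ok)) → (seen ∨ ok).
Before ok := seen: (seen → (¬seen)) → seen
Then branch requires (seen → (¬seen)) → seen; else branch requires true.
Before the if: (¬seen) → ((seen → (¬seen)) → seen)
Before ok := ok ∨ seen: (¬seen) → ((seen → (¬seen)) → seen)
Answer: WP = (¬seen) → ((seen → (¬seen)) → seen)


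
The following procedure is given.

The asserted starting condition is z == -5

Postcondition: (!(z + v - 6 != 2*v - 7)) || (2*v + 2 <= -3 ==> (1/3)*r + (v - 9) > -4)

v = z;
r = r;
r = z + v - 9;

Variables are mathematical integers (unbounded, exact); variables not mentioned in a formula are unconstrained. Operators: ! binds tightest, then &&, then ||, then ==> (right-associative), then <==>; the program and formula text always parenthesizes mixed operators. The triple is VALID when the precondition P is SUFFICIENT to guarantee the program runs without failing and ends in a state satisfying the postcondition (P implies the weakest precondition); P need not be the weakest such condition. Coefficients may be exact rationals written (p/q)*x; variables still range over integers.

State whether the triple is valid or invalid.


Working backward. After the program, the postcondition (!(z + v - 6 != 2*v - 7)) || (2*v + 2 <= -3 ==> (1/3)*r + (v - 9) > -4) must hold; in canonical form it is (!(z != v - 1)) || (2*v <= -5 ==> (1/3)*r + v > 5).
Before r := z + v - 9: (!(z != v - 1)) || (2*v <= -5 ==> (4/3)*v + (1/3)*z > 8)
Before r := r: (!(z != v - 1)) || (2*v <= -5 ==> (4/3)*v + (1/3)*z > 8)
Before v := z: 2*z <= -5 ==> (5/3)*z > 8
The weakest precondition is 2*z <= -5 ==> (5/3)*z > 8.
Check whether z == -5 implies it.
Countermodel: at the initial state z = -5, the precondition holds but the weakest precondition fails.
Answer: invalid


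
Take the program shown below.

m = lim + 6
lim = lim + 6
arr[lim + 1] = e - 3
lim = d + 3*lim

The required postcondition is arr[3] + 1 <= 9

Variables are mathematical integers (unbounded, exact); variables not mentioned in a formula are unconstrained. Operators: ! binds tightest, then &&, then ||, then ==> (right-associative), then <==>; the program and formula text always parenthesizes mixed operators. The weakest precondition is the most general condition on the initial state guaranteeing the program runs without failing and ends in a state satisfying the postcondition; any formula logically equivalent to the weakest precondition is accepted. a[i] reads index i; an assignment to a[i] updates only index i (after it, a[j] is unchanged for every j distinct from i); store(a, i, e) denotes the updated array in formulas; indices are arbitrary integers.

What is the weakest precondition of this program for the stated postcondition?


Working backward. After the program, the postcondition arr[3] + 1 <= 9 must hold; in canonical form it is arr[3] <= 8.
Before lim := d + 3*lim: arr[3] <= 8
Before arr[lim + 1] := e - 3: store(arr, lim + 1, e - 3)[3] <= 8
Before lim := lim + 6: store(arr, lim + 7, e - 3)[3] <= 8
Before m := lim + 6: store(arr, lim + 7, e - 3)[3] <= 8
Answer: WP = store(arr, lim + 7, e - 3)[3] <= 8


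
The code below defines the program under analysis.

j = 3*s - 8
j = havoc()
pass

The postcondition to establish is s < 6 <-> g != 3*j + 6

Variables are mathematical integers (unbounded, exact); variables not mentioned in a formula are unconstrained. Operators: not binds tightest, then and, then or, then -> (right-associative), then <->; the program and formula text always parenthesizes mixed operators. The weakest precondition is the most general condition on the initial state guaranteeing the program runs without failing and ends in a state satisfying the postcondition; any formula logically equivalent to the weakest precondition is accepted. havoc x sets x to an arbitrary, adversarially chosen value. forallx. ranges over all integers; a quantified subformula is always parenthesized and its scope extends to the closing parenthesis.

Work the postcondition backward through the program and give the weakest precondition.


Working backward. After the program, s < 6 <-> g != 3*j + 6 must hold.
Before skip: s < 6 <-> g != 3*j + 6
Before havoc j: forall j_1. (s < 6 <-> g != 3*j_1 + 6)
Before j := 3*s - 8: forall j_1. (s < 6 <-> g != 3*j_1 + 6)
Answer: WP = forall j_1. (s < 6 <-> g != 3*j_1 + 6)


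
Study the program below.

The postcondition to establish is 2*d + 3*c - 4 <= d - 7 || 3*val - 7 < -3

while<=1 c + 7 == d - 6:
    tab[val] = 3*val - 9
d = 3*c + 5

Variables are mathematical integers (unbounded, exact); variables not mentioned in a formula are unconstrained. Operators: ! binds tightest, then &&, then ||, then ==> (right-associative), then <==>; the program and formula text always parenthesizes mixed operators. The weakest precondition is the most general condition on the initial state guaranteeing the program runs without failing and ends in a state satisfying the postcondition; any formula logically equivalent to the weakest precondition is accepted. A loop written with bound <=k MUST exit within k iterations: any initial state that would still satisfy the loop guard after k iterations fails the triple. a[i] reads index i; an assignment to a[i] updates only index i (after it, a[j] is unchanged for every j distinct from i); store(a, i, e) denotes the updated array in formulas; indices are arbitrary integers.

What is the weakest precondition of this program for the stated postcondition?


Working backward. After the program, the postcondition 2*d + 3*c - 4 <= d - 7 || 3*val - 7 < -3 must hold; in canonical form it is 3*c + d <= -3 || 3*val < 4.
Before d := 3*c + 5: 6*c <= -8 || 3*val < 4
Before the loop (bound <=1), unroll the exhaustion recursion (WP_0 = exit-now case; WP_j = one more guarded iteration, up to j = 1):
  WP_0: (!(c == d - 13)) && (6*c <= -8 || 3*val < 4)
  WP_1: (c == d - 13 ==> ((!(c == d - 13)) && (6*c <= -8 || 3*val < 4))) && ((!(c == d - 13)) ==> (6*c <= -8 || 3*val < 4))
So before the loop: (c == d - 13 ==> ((!(c == d - 13)) && (6*c <= -8 || 3*val < 4))) && ((!(c == d - 13)) ==> (6*c <= -8 || 3*val < 4))
Answer: WP = (c == d - 13 ==> ((!(c == d - 13)) && (6*c <= -8 || 3*val < 4))) && ((!(c == d - 13)) ==> (6*c <= -8 || 3*val < 4))


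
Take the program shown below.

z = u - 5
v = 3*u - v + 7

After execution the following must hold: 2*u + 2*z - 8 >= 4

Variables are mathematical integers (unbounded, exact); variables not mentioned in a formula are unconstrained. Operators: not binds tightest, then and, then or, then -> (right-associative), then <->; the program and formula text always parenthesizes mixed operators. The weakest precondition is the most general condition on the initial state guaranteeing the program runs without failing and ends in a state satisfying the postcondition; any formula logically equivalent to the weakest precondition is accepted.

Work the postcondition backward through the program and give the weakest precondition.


Working backward. After the program, the postcondition 2*u + 2*z - 8 >= 4 must hold; in canonical form it is 2*u + 2*z >= 12.
Before v := 3*u - v + 7: 2*u + 2*z >= 12
Before z := u - 5: 4*u >= 22
Answer: WP = 4*u >= 22


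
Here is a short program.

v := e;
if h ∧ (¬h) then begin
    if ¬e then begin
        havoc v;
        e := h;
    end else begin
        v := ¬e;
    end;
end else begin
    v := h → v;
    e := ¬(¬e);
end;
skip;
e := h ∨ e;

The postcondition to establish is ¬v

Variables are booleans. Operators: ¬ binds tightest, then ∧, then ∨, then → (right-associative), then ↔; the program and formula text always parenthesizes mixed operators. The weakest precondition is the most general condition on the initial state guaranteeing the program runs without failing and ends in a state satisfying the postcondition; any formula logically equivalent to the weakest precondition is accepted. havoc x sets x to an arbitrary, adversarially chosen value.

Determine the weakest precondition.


Working backward. After the program, ¬v must hold.
Before e := h ∨ e: ¬v
Before skip: ¬v
Then branch requires e; else branch requires ¬(h → v).
Before the if: ¬(h → v)
Before v := e: ¬(h → e)
Answer: WP = ¬(h → e)


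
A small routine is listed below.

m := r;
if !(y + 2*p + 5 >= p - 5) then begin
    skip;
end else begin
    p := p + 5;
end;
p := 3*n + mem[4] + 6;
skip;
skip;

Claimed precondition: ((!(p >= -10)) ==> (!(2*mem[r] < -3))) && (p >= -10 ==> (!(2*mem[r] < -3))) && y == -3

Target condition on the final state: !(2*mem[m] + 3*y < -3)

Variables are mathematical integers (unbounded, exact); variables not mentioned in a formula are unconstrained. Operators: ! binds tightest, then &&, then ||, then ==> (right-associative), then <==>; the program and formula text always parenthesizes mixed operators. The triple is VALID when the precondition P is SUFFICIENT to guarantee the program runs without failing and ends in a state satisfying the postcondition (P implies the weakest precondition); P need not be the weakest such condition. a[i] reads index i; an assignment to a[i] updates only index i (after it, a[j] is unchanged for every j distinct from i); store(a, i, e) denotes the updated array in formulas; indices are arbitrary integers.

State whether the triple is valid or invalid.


Working backward. After the program, !(2*mem[m] + 3*y < -3) must hold.
Before skip: !(2*mem[m] + 3*y < -3)
Before skip: !(2*mem[m] + 3*y < -3)
Before p := 3*n + mem[4] + 6: !(2*mem[m] + 3*y < -3)
Then branch requires !(2*mem[m] + 3*y < -3); else branch requires !(2*mem[m] + 3*y < -3).
Before the if: ((!(p + y >= -10)) ==> (!(2*mem[m] + 3*y < -3))) && (p + y >= -10 ==> (!(2*mem[m] + 3*y < -3)))
Before m := r: ((!(p + y >= -10)) ==> (!(2*mem[r] + 3*y < -3))) && (p + y >= -10 ==> (!(2*mem[r] + 3*y < -3)))
The weakest precondition is ((!(p + y >= -10)) ==> (!(2*mem[r] + 3*y < -3))) && (p + y >= -10 ==> (!(2*mem[r] + 3*y < -3))).
Check whether ((!(p >= -10)) ==> (!(2*mem[r] < -3))) && (p >= -10 ==> (!(2*mem[r] < -3))) && y == -3 implies it.
Countermodel: at the initial state mem = {[0] = 0, elsewhere 0}, p = 0, r = 0, y = -3, the precondition holds but the weakest precondition fails.
Answer: invalid


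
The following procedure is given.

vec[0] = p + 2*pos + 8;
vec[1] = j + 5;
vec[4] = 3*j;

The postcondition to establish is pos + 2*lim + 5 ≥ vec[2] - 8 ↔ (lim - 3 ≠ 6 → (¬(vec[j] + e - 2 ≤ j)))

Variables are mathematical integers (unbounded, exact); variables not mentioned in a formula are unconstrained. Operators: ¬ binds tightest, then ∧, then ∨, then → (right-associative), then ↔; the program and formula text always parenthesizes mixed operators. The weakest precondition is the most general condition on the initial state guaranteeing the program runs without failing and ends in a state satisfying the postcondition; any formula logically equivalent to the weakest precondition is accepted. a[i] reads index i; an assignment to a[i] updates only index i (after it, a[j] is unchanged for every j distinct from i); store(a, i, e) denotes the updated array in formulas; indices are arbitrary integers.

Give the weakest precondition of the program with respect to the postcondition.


Working backward. After the program, the postcondition pos + 2*lim + 5 ≥ vec[2] - 8 ↔ (lim - 3 ≠ 6 → (¬(vec[j] + e - 2 ≤ j))) must hold; in canonical form it is 2*lim + pos ≥ vec[2] - 13 ↔ (lim ≠ 9 → (¬(vec[j] + e ≤ j + 2))).
Before vec[4] := 3*j: 2*lim + pos ≥ vec[2] - 13 ↔ (lim ≠ 9 → (¬(store(vec, 4, 3*j)[j] + e ≤ j + 2)))
Before vec[1] := j + 5: 2*lim + pos ≥ vec[2] - 13 ↔ (lim ≠ 9 → (¬(store(store(vec, 1, j + 5), 4, 3*j)[j] + e ≤ j + 2)))
Before vec[0] := p + 2*pos + 8: 2*lim + pos ≥ vec[2] - 13 ↔ (lim ≠ 9 → (¬(store(store(store(vec, 0, p + 2*pos + 8), 1, j + 5), 4, 3*j)[j] + e ≤ j + 2)))
Answer: WP = 2*lim + pos ≥ vec[2] - 13 ↔ (lim ≠ 9 → (¬(store(store(store(vec, 0, p + 2*pos + 8), 1, j + 5), 4, 3*j)[j] + e ≤ j + 2)))


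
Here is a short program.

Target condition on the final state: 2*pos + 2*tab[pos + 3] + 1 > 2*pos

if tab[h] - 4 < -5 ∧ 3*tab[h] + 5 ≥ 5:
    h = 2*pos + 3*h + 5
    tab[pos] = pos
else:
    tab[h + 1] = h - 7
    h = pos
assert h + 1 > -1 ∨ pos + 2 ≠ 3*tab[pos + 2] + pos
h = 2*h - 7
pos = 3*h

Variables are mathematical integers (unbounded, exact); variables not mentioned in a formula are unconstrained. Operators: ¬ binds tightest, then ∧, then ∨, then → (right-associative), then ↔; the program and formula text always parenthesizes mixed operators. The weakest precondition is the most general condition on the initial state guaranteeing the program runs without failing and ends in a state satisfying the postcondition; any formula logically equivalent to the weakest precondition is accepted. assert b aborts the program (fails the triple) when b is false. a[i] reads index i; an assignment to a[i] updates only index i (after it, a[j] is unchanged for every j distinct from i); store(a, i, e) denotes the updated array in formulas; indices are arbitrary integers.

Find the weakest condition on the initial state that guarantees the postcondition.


Working backward. After the program, the postcondition 2*pos + 2*tab[pos + 3] + 1 > 2*pos must hold; in canonical form it is 2*tab[pos + 3] > -1.
Before pos := 3*h: 2*tab[3*h + 3] > -1
Before h := 2*h - 7: 2*tab[6*h - 18] > -1
Before assert h + 1 > -1 ∨ pos + 2 ≠ 3*tab[pos + 2] + pos: (h > -2 ∨ 3*tab[pos + 2] ≠ 2) ∧ 2*tab[6*h - 18] > -1
Then branch requires (3*h + 2*pos > -7 ∨ 3*store(tab, pos, pos)[pos + 2] ≠ 2) ∧ 2*store(tab, pos, pos)[18*h + 12*pos + 12] > -1; else branch requires (pos > -2 ∨ 3*store(tab, h + 1, h - 7)[pos + 2] ≠ 2) ∧ 2*store(tab, h + 1, h - 7)[6*pos - 18] > -1.
Before the if: ((tab[h] < -1 ∧ 3*tab[h] ≥ 0) → ((3*h + 2*pos > -7 ∨ 3*store(tab, pos, pos)[pos + 2] ≠ 2) ∧ 2*store(tab, pos, pos)[18*h + 12*pos + 12] > -1)) ∧ ((¬(tab[h] < -1 ∧ 3*tab[h] ≥ 0)) → ((pos > -2 ∨ 3*store(tab, h + 1, h - 7)[pos + 2] ≠ 2) ∧ 2*store(tab, h + 1, h - 7)[6*pos - 18] > -1))
Answer: WP = ((tab[h] < -1 ∧ 3*tab[h] ≥ 0) → ((3*h + 2*pos > -7 ∨ 3*store(tab, pos, pos)[pos + 2] ≠ 2) ∧ 2*store(tab, pos, pos)[18*h + 12*pos + 12] > -1)) ∧ ((¬(tab[h] < -1 ∧ 3*tab[h] ≥ 0)) → ((pos > -2 ∨ 3*store(tab, h + 1, h - 7)[pos + 2] ≠ 2) ∧ 2*store(tab, h + 1, h - 7)[6*pos - 18] > -1))


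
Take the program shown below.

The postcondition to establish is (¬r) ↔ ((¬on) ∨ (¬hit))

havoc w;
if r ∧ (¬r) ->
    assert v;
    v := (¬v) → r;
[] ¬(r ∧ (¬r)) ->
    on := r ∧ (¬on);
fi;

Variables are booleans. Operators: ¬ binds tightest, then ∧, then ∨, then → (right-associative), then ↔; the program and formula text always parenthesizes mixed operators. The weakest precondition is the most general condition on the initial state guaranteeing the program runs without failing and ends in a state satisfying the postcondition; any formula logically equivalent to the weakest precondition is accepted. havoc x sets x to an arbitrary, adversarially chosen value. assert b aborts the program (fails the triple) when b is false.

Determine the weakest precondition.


Working backward. After the program, (¬r) ↔ ((¬on) ∨ (¬hit)) must hold.
Then branch requires v ∧ ((¬r) ↔ ((¬on) ∨ (¬hit))); else branch requires (¬r) ↔ ((¬(r ∧ (¬on))) ∨ (¬hit)).
Before the if: (¬r) ↔ ((¬(r ∧ (¬on))) ∨ (¬hit))
Before havoc w: (¬r) ↔ ((¬(r ∧ (¬on))) ∨ (¬hit))
Answer: WP = (¬r) ↔ ((¬(r ∧ (¬on))) ∨ (¬hit))


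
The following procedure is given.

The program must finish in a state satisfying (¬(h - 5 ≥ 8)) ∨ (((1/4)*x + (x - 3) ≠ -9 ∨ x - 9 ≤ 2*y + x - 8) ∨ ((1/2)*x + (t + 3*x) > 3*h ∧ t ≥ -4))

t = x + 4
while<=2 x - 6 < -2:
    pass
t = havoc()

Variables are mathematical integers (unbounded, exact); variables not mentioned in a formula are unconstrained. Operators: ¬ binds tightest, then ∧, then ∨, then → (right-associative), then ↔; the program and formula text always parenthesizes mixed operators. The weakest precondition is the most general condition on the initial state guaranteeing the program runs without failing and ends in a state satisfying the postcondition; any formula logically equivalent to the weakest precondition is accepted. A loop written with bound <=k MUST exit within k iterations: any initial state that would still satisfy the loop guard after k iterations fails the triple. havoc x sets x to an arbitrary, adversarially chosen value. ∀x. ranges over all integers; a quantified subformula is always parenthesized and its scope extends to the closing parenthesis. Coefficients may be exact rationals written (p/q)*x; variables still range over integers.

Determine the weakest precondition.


Working backward. After the program, the postcondition (¬(h - 5 ≥ 8)) ∨ (((1/4)*x + (x - 3) ≠ -9 ∨ x - 9 ≤ 2*y + x - 8) ∨ ((1/2)*x + (t + 3*x) > 3*h ∧ t ≥ -4)) must hold; in canonical form it is (¬(h ≥ 13)) ∨ (5/4)*x ≠ -6 ∨ 2*y ≥ -1 ∨ (t + (7/2)*x > 3*h ∧ t ≥ -4).
Before havoc t: ∀t_1. ((¬(h ≥ 13)) ∨ (5/4)*x ≠ -6 ∨ 2*y ≥ -1 ∨ (t_1 + (7/2)*x > 3*h ∧ t_1 ≥ -4))
Before the loop (bound <=2), unroll the exhaustion recursion (WP_0 = exit-now case; WP_j = one more guarded iteration, up to j = 2):
  WP_0: (¬(x < 4)) ∧ (∀t_1. ((¬(h ≥ 13)) ∨ (5/4)*x ≠ -6 ∨ 2*y ≥ -1 ∨ (t_1 + (7/2)*x > 3*h ∧ t_1 ≥ -4)))
  WP_1: (x < 4 → ((¬(x < 4)) ∧ (∀t_1. ((¬(h ≥ 13)) ∨ (5/4)*x ≠ -6 ∨ 2*y ≥ -1 ∨ (t_1 + (7/2)*x > 3*h ∧ t_1 ≥ -4))))) ∧ ((¬(x < 4)) → (∀t_1. ((¬(h ≥ 13)) ∨ (5/4)*x ≠ -6 ∨ 2*y ≥ -1 ∨ (t_1 + (7/2)*x > 3*h ∧ t_1 ≥ -4))))
  WP_2: (x < 4 → ((x < 4 → ((¬(x < 4)) ∧ (∀t_1. ((¬(h ≥ 13)) ∨ (5/4)*x ≠ -6 ∨ 2*y ≥ -1 ∨ (t_1 + (7/2)*x > 3*h ∧ t_1 ≥ -4))))) ∧ ((¬(x < 4)) → (∀t_1. ((¬(h ≥ 13)) ∨ (5/4)*x ≠ -6 ∨ 2*y ≥ -1 ∨ (t_1 + (7/2)*x > 3*h ∧ t_1 ≥ -4)))))) ∧ ((¬(x < 4)) → (∀t_1. ((¬(h ≥ 13)) ∨ (5/4)*x ≠ -6 ∨ 2*y ≥ -1 ∨ (t_1 + (7/2)*x > 3*h ∧ t_1 ≥ -4))))
So before the loop: (x < 4 → ((x < 4 → ((¬(x < 4)) ∧ (∀t_1. ((¬(h ≥ 13)) ∨ (5/4)*x ≠ -6 ∨ 2*y ≥ -1 ∨ (t_1 + (7/2)*x > 3*h ∧ t_1 ≥ -4))))) ∧ ((¬(x < 4)) → (∀t_1. ((¬(h ≥ 13)) ∨ (5/4)*x ≠ -6 ∨ 2*y ≥ -1 ∨ (t_1 + (7/2)*x > 3*h ∧ t_1 ≥ -4)))))) ∧ ((¬(x < 4)) → (∀t_1. ((¬(h ≥ 13)) ∨ (5/4)*x ≠ -6 ∨ 2*y ≥ -1 ∨ (t_1 + (7/2)*x > 3*h ∧ t_1 ≥ -4))))
Before t := x + 4: (x < 4 → ((x < 4 → ((¬(x < 4)) ∧ (∀t_1. ((¬(h ≥ 13)) ∨ (5/4)*x ≠ -6 ∨ 2*y ≥ -1 ∨ (t_1 + (7/2)*x > 3*h ∧ t_1 ≥ -4))))) ∧ ((¬(x < 4)) → (∀t_1. ((¬(h ≥ 13)) ∨ (5/4)*x ≠ -6 ∨ 2*y ≥ -1 ∨ (t_1 + (7/2)*x > 3*h ∧ t_1 ≥ -4)))))) ∧ ((¬(x < 4)) → (∀t_1. ((¬(h ≥ 13)) ∨ (5/4)*x ≠ -6 ∨ 2*y ≥ -1 ∨ (t_1 + (7/2)*x > 3*h ∧ t_1 ≥ -4))))
Answer: WP = (x < 4 → ((x < 4 → ((¬(x < 4)) ∧ (∀t_1. ((¬(h ≥ 13)) ∨ (5/4)*x ≠ -6 ∨ 2*y ≥ -1 ∨ (t_1 + (7/2)*x > 3*h ∧ t_1 ≥ -4))))) ∧ ((¬(x < 4)) → (∀t_1. ((¬(h ≥ 13)) ∨ (5/4)*x ≠ -6 ∨ 2*y ≥ -1 ∨ (t_1 + (7/2)*x > 3*h ∧ t_1 ≥ -4)))))) ∧ ((¬(x < 4)) → (∀t_1. ((¬(h ≥ 13)) ∨ (5/4)*x ≠ -6 ∨ 2*y ≥ -1 ∨ (t_1 + (7/2)*x > 3*h ∧ t_1 ≥ -4))))


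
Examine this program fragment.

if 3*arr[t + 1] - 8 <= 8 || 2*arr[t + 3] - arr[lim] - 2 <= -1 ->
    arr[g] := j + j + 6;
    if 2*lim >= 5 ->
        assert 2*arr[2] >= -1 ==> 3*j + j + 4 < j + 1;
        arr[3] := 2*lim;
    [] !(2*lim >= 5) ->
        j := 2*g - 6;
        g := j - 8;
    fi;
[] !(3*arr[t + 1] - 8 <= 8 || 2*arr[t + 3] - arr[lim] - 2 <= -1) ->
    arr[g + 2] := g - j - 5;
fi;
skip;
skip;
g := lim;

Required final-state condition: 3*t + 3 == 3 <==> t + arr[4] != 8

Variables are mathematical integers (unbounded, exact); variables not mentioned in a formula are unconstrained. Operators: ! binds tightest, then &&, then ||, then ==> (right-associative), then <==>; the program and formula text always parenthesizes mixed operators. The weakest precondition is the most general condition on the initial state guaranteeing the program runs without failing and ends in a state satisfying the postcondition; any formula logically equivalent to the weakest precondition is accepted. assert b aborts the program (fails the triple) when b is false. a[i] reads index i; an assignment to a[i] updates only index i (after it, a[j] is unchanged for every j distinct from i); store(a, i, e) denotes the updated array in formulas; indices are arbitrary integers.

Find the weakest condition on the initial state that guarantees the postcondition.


Working backward. After the program, the postcondition 3*t + 3 == 3 <==> t + arr[4] != 8 must hold; in canonical form it is 3*t == 0 <==> arr[4] + t != 8.
Before g := lim: 3*t == 0 <==> arr[4] + t != 8
Before skip: 3*t == 0 <==> arr[4] + t != 8
Before skip: 3*t == 0 <==> arr[4] + t != 8
Then branch requires (2*lim >= 5 ==> ((2*store(arr, g, 2*j + 6)[2] >= -1 ==> 3*j < -3) && (3*t == 0 <==> store(arr, g, 2*j + 6)[4] + t != 8))) && ((!(2*lim >= 5)) ==> (3*t == 0 <==> store(arr, g, 2*j + 6)[4] + t != 8)); else branch requires 3*t == 0 <==> store(arr, g + 2, g - j - 5)[4] + t != 8.
Before the if: ((3*arr[t + 1] <= 16 || 2*arr[t + 3] <= arr[lim] + 1) ==> ((2*lim >= 5 ==> ((2*store(arr, g, 2*j + 6)[2] >= -1 ==> 3*j < -3) && (3*t == 0 <==> store(arr, g, 2*j + 6)[4] + t != 8))) && ((!(2*lim >= 5)) ==> (3*t == 0 <==> store(arr, g, 2*j + 6)[4] + t != 8)))) && ((!(3*arr[t + 1] <= 16 || 2*arr[t + 3] <= arr[lim] + 1)) ==> (3*t == 0 <==> store(arr, g + 2, g - j - 5)[4] + t != 8))
Answer: WP = ((3*arr[t + 1] <= 16 || 2*arr[t + 3] <= arr[lim] + 1) ==> ((2*lim >= 5 ==> ((2*store(arr, g, 2*j + 6)[2] >= -1 ==> 3*j < -3) && (3*t == 0 <==> store(arr, g, 2*j + 6)[4] + t != 8))) && ((!(2*lim >= 5)) ==> (3*t == 0 <==> store(arr, g, 2*j + 6)[4] + t != 8)))) && ((!(3*arr[t + 1] <= 16 || 2*arr[t + 3] <= arr[lim] + 1)) ==> (3*t == 0 <==> store(arr, g + 2, g - j - 5)[4] + t != 8))


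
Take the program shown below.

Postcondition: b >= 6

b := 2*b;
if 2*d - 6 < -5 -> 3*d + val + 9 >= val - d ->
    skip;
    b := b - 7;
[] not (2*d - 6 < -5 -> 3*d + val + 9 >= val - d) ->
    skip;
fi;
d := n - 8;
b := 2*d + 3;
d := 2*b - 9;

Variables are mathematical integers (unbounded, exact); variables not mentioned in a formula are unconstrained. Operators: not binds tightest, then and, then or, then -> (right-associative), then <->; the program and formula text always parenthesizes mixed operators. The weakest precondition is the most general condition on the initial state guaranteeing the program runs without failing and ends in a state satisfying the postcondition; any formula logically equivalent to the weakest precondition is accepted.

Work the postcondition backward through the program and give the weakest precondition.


Working backward. After the program, b >= 6 must hold.
Before d := 2*b - 9: b >= 6
Before b := 2*d + 3: 2*d >= 3
Before d := n - 8: 2*n >= 19
Then branch requires 2*n >= 19; else branch requires 2*n >= 19.
Before the if: ((2*d < 1 -> 4*d >= -9) -> 2*n >= 19) and ((not (2*d < 1 -> 4*d >= -9)) -> 2*n >= 19)
Before b := 2*b: ((2*d < 1 -> 4*d >= -9) -> 2*n >= 19) and ((not (2*d < 1 -> 4*d >= -9)) -> 2*n >= 19)
Answer: WP = ((2*d < 1 -> 4*d >= -9) -> 2*n >= 19) and ((not (2*d < 1 -> 4*d >= -9)) -> 2*n >= 19)


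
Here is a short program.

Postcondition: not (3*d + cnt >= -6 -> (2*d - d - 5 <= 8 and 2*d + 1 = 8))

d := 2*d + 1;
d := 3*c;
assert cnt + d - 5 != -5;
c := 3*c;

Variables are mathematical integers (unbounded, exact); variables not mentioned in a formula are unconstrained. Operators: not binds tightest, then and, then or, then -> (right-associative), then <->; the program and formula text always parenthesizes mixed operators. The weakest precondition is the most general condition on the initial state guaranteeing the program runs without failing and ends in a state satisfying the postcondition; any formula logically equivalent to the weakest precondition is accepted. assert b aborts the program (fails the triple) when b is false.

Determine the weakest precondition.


Working backward. After the program, the postcondition not (3*d + cnt >= -6 -> (2*d - d - 5 <= 8 and 2*d + 1 = 8)) must hold; in canonical form it is not (cnt + 3*d >= -6 -> (d <= 13 and 2*d = 7)).
Before c := 3*c: not (cnt + 3*d >= -6 -> (d <= 13 and 2*d = 7))
Before assert cnt + d - 5 != -5: cnt + d != 0 and (not (cnt + 3*d >= -6 -> (d <= 13 and 2*d = 7)))
Before d := 3*c: 3*c + cnt != 0 and (not (9*c + cnt >= -6 -> (3*c <= 13 and 6*c = 7)))
Before d := 2*d + 1: 3*c + cnt != 0 and (not (9*c + cnt >= -6 -> (3*c <= 13 and 6*c = 7)))
Answer: WP = 3*c + cnt != 0 and (not (9*c + cnt >= -6 -> (3*c <= 13 and 6*c = 7)))


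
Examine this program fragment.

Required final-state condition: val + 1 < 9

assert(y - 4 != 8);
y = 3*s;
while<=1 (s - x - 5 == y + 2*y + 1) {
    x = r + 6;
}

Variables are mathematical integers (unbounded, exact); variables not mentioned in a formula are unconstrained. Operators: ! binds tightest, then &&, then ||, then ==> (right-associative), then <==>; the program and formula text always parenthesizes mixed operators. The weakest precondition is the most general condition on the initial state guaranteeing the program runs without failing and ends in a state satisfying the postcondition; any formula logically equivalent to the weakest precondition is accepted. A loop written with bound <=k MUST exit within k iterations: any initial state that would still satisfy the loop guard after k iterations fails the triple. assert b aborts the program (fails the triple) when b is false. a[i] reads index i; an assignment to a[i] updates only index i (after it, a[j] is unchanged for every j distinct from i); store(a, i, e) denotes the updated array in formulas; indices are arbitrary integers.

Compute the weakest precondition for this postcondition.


Working backward. After the program, the postcondition val + 1 < 9 must hold; in canonical form it is val < 8.
Before the loop (bound <=1), unroll the exhaustion recursion (WP_0 = exit-now case; WP_j = one more guarded iteration, up to j = 1):
  WP_0: (!(s == x + 3*y + 6)) && val < 8
  WP_1: (s == x + 3*y + 6 ==> ((!(s == r + 3*y + 12)) && val < 8)) && ((!(s == x + 3*y + 6)) ==> val < 8)
So before the loop: (s == x + 3*y + 6 ==> ((!(s == r + 3*y + 12)) && val < 8)) && ((!(s == x + 3*y + 6)) ==> val < 8)
Before y := 3*s: (8*s + x == -6 ==> ((!(r + 8*s == -12)) && val < 8)) && ((!(8*s + x == -6)) ==> val < 8)
Before assert y - 4 != 8: y != 12 && (8*s + x == -6 ==> ((!(r + 8*s == -12)) && val < 8)) && ((!(8*s + x == -6)) ==> val < 8)
Answer: WP = y != 12 && (8*s + x == -6 ==> ((!(r + 8*s == -12)) && val < 8)) && ((!(8*s + x == -6)) ==> val < 8)


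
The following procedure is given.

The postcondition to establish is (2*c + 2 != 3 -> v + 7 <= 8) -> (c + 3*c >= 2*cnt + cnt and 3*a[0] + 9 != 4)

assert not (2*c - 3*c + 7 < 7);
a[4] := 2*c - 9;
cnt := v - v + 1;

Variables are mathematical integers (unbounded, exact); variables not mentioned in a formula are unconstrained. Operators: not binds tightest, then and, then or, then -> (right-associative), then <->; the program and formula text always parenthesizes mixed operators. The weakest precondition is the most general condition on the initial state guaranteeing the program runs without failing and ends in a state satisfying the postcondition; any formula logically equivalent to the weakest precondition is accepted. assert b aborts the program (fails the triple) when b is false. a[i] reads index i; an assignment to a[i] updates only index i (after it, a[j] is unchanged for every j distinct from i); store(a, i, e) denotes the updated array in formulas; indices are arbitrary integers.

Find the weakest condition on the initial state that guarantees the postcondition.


Working backward. After the program, the postcondition (2*c + 2 != 3 -> v + 7 <= 8) -> (c + 3*c >= 2*cnt + cnt and 3*a[0] + 9 != 4) must hold; in canonical form it is (2*c != 1 -> v <= 1) -> (4*c >= 3*cnt and 3*a[0] != -5).
Before cnt := v - v + 1: (2*c != 1 -> v <= 1) -> (4*c >= 3 and 3*a[0] != -5)
Before a[4] := 2*c - 9: (2*c != 1 -> v <= 1) -> (4*c >= 3 and 3*a[0] != -5)
Before assert not (2*c - 3*c + 7 < 7): (not (c > 0)) and ((2*c != 1 -> v <= 1) -> (4*c >= 3 and 3*a[0] != -5))
Answer: WP = (not (c > 0)) and ((2*c != 1 -> v <= 1) -> (4*c >= 3 and 3*a[0] != -5))
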